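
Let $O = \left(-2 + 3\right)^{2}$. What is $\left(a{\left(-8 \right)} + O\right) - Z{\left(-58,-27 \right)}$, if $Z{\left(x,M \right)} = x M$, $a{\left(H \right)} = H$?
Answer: $-1573$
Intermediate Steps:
$Z{\left(x,M \right)} = M x$
$O = 1$ ($O = 1^{2} = 1$)
$\left(a{\left(-8 \right)} + O\right) - Z{\left(-58,-27 \right)} = \left(-8 + 1\right) - \left(-27\right) \left(-58\right) = -7 - 1566 = -1573$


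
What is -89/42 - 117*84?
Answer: -412865/42 ≈ -9830.1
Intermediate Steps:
-89/42 - 117*84 = -89*1/42 - 9828 = -89/42 - 9828 = -412865/42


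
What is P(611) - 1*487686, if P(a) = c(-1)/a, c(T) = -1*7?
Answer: -297976153/611 ≈ -4.8769e+5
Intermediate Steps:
c(T) = -7
P(a) = -7/a
P(611) - 1*487686 = -7/611 - 1*487686 = -7*1/611 - 487686 = -7/611 - 487686 = -297976153/611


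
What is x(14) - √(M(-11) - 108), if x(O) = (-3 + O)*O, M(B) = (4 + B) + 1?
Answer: 154 - I*√114 ≈ 154.0 - 10.677*I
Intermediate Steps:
M(B) = 5 + B
x(O) = O*(-3 + O)
x(14) - √(M(-11) - 108) = 14*(-3 + 14) - √((5 - 11) - 108) = 14*11 - √(-6 - 108) = 154 - √(-114) = 154 - I*√114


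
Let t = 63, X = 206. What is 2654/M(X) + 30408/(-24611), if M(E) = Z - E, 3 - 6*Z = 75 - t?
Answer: -143254508/10213565 ≈ -14.026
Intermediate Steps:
Z = -3/2 (Z = ½ - (75 - 1*63)/6 = ½ - (75 - 63)/6 = ½ - ⅙*12 = ½ - 2 = -3/2 ≈ -1.5000)
M(E) = -3/2 - E
2654/M(X) + 30408/(-24611) = 2654/(-3/2 - 1*206) + 30408/(-24611) = 2654/(-3/2 - 206) + 30408*(-1/24611) = 2654/(-415/2) - 30408/24611 = 2654*(-2/415) - 30408/24611 = -5308/415 - 30408/24611 = -143254508/10213565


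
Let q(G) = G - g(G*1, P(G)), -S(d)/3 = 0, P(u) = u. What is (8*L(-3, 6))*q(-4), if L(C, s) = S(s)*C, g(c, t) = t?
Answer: 0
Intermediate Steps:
S(d) = 0 (S(d) = -3*0 = 0)
q(G) = 0 (q(G) = G - G = 0)
L(C, s) = 0 (L(C, s) = 0*C = 0)
(8*L(-3, 6))*q(-4) = (8*0)*0 = 0*0 = 0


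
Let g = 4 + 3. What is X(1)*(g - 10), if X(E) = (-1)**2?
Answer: -3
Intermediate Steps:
X(E) = 1
g = 7
X(1)*(g - 10) = 1*(7 - 10) = 1*(-3) = -3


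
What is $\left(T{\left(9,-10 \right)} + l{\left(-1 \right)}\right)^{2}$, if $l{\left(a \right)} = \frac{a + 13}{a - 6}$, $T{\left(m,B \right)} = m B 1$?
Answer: $\frac{412164}{49} \approx 8411.5$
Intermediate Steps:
$T{\left(m,B \right)} = B m$ ($T{\left(m,B \right)} = B m 1 = B m$)
$l{\left(a \right)} = \frac{13 + a}{-6 + a}$
$\left(T{\left(9,-10 \right)} + l{\left(-1 \right)}\right)^{2} = \left(\left(-10\right) 9 + \frac{13 - 1}{-6 - 1}\right)^{2} = \left(-90 + \frac{1}{-7} \cdot 12\right)^{2} = \left(-90 - \frac{12}{7}\right)^{2} = \left(- \frac{642}{7}\right)^{2} = \frac{412164}{49}$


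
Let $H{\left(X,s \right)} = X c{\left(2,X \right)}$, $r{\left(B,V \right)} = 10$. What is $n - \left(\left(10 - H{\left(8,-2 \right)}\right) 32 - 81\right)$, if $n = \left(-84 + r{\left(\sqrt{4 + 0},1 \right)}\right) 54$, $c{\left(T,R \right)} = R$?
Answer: $-2187$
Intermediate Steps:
$n = -3996$ ($n = \left(-84 + 10\right) 54 = \left(-74\right) 54 = -3996$)
$H{\left(X,s \right)} = X^{2}$ ($H{\left(X,s \right)} = X X = X^{2}$)
$n - \left(\left(10 - H{\left(8,-2 \right)}\right) 32 - 81\right) = -3996 - \left(\left(10 - 8^{2}\right) 32 - 81\right) = -3996 - \left(\left(10 - 64\right) 32 - 81\right) = -3996 - \left(\left(-54\right) 32 - 81\right) = -3996 - \left(-1728 - 81\right) = -3996 - -1809 = -3996 + 1809 = -2187$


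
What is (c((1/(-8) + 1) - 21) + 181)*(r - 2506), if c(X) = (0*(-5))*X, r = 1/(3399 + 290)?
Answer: -1673278573/3689 ≈ -4.5359e+5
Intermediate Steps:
r = 1/3689 ≈ 0.00027108
c(X) = 0 (c(X) = 0*X = 0)
(c((1/(-8) + 1) - 21) + 181)*(r - 2506) = (0 + 181)*(1/3689 - 2506) = 181*(-9244633/3689) = -1673278573/3689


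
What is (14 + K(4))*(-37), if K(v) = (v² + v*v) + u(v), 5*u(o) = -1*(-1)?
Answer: -8547/5 ≈ -1709.4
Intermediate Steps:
u(o) = ⅕ (u(o) = (-1*(-1))/5 = (⅕)*1 = ⅕)
K(v) = ⅕ + 2*v² (K(v) = (v² + v*v) + ⅕ = (v² + v²) + ⅕ = 2*v² + ⅕ = ⅕ + 2*v²)
(14 + K(4))*(-37) = (14 + (⅕ + 2*4²))*(-37) = (14 + (⅕ + 2*16))*(-37) = (14 + (⅕ + 32))*(-37) = (14 + 161/5)*(-37) = (231/5)*(-37) = -8547/5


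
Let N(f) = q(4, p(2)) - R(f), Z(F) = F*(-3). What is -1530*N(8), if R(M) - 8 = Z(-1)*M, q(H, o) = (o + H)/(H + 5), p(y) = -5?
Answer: 49130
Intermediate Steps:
Z(F) = -3*F
q(H, o) = (H + o)/(5 + H)
R(M) = 8 + 3*M (R(M) = 8 + (-3*(-1))*M = 8 + 3*M)
N(f) = -73/9 - 3*f (N(f) = (4 - 5)/(5 + 4) - (8 + 3*f) = -1/9 + (-8 - 3*f) = -73/9 - 3*f)
-1530*N(8) = -1530*(-73/9 - 3*8) = -1530*(-73/9 - 24) = -1530*(-289/9) = 49130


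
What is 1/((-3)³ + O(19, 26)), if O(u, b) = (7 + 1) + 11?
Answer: -⅛ ≈ -0.12500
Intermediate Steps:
O(u, b) = 19 (O(u, b) = 8 + 11 = 19)
1/((-3)³ + O(19, 26)) = 1/((-3)³ + 19) = 1/(-27 + 19) = 1/(-8) = -⅛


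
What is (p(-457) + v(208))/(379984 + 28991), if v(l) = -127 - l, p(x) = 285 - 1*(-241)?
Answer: 191/408975 ≈ 0.00046702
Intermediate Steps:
p(x) = 526 (p(x) = 285 + 241 = 526)
(p(-457) + v(208))/(379984 + 28991) = (526 + (-127 - 1*208))/(379984 + 28991) = (526 + (-127 - 208))/408975 = (526 - 335)*(1/408975) = 191*(1/408975) = 191/408975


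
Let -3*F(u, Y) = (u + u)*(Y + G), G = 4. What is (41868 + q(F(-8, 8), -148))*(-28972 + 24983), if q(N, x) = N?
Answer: -167266748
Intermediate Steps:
F(u, Y) = -2*u*(4 + Y)/3 (F(u, Y) = -(u + u)*(Y + 4)/3 = -2*u*(4 + Y)/3)
(41868 + q(F(-8, 8), -148))*(-28972 + 24983) = (41868 - ⅔*(-8)*(4 + 8))*(-28972 + 24983) = (41868 - ⅔*(-8)*12)*(-3989) = (41868 + 64)*(-3989) = 41932*(-3989) = -167266748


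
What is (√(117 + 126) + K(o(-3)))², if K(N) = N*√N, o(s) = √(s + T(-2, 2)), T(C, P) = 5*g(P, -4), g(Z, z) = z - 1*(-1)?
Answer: 27*(3 + 2^(¾)*I^(3/2))² ≈ 50.348 + 116.28*I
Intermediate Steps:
g(Z, z) = 1 + z (g(Z, z) = z + 1 = 1 + z)
T(C, P) = -15 (T(C, P) = 5*(1 - 4) = 5*(-3) = -15)
o(s) = √(-15 + s) (o(s) = √(s - 15) = √(-15 + s))
K(N) = N^(3/2)
(√(117 + 126) + K(o(-3)))² = (√(117 + 126) + (√(-15 - 3))^(3/2))² = (√243 + (√(-18))^(3/2))² = (9*√3 + (3*I*√2)^(3/2))² = (9*√3 + 3*2^(¾)*√3*I^(3/2))²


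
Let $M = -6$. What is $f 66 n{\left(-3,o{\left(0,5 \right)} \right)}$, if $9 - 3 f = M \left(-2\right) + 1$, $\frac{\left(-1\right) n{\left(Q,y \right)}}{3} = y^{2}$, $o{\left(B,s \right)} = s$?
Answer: $6600$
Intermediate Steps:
$n{\left(Q,y \right)} = - 3 y^{2}$
$f = - \frac{4}{3}$ ($f = 3 - \frac{\left(-6\right) \left(-2\right) + 1}{3} = 3 - \frac{12 + 1}{3} = 3 - \frac{13}{3} = - \frac{4}{3} \approx -1.3333$)
$f 66 n{\left(-3,o{\left(0,5 \right)} \right)} = \left(- \frac{4}{3}\right) 66 \left(- 3 \cdot 5^{2}\right) = - 88 \left(\left(-3\right) 25\right) = \left(-88\right) \left(-75\right) = 6600$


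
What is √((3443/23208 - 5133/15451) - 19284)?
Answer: I*√619911779365974486786/179293404 ≈ 138.87*I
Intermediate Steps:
√((3443/23208 - 5133/15451) - 19284) = √(-65928871/358586808 - 19284) = √(-6915053934343/358586808) = I*√619911779365974486786/179293404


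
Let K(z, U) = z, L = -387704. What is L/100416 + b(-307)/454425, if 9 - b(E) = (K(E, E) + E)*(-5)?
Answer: -7353740149/1901314200 ≈ -3.8677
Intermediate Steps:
b(E) = 9 + 10*E (b(E) = 9 - (E + E)*(-5) = 9 - 2*E*(-5) = 9 - (-10)*E = 9 + 10*E)
L/100416 + b(-307)/454425 = -387704/100416 + (9 + 10*(-307))/454425 = -387704*1/100416 + (9 - 3070)*(1/454425) = -48463/12552 - 3061*1/454425 = -48463/12552 - 3061/454425 = -7353740149/1901314200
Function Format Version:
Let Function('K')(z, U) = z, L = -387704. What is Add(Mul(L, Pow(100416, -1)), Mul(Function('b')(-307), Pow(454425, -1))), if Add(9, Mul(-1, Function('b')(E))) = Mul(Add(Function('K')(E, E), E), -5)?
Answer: Rational(-7353740149, 1901314200) ≈ -3.8677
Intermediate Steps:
Function('b')(E) = Add(9, Mul(10, E)) (Function('b')(E) = Add(9, Mul(-1, Mul(Add(E, E), -5))) = Add(9, Mul(-1, Mul(Mul(2, E), -5))) = Add(9, Mul(-1, Mul(-10, E))) = Add(9, Mul(10, E)))
Add(Mul(L, Pow(100416, -1)), Mul(Function('b')(-307), Pow(454425, -1))) = Add(Mul(-387704, Pow(100416, -1)), Mul(Add(9, Mul(10, -307)), Pow(454425, -1))) = Add(Mul(-387704, Rational(1, 100416)), Mul(Add(9, -3070), Rational(1, 454425))) = Add(Rational(-48463, 12552), Mul(-3061, Rational(1, 454425))) = Add(Rational(-48463, 12552), Rational(-3061, 454425)) = Rational(-7353740149, 1901314200)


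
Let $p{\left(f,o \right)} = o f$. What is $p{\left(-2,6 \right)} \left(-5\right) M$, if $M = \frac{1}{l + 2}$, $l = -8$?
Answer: $-10$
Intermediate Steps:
$p{\left(f,o \right)} = f o$
$M = - \frac{1}{6}$ ($M = \frac{1}{-8 + 2} = \frac{1}{-6} = - \frac{1}{6} \approx -0.16667$)
$p{\left(-2,6 \right)} \left(-5\right) M = \left(-2\right) 6 \left(-5\right) \left(- \frac{1}{6}\right) = \left(-12\right) \left(-5\right) \left(- \frac{1}{6}\right) = 60 \left(- \frac{1}{6}\right) = -10$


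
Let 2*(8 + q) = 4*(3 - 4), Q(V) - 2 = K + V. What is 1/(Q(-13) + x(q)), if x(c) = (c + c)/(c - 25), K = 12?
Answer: 7/11 ≈ 0.63636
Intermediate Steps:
Q(V) = 14 + V (Q(V) = 2 + (12 + V) = 14 + V)
q = -10 (q = -8 + (4*(3 - 4))/2 = -8 + (4*(-1))/2 = -8 + (½)*(-4) = -8 - 2 = -10)
x(c) = 2*c/(-25 + c) (x(c) = (2*c)/(-25 + c) = 2*c/(-25 + c))
1/(Q(-13) + x(q)) = 1/((14 - 13) + 2*(-10)/(-25 - 10)) = 1/(1 + 2*(-10)/(-35)) = 1/(1 + 2*(-10)*(-1/35)) = 1/(1 + 4/7) = 1/(11/7) = 7/11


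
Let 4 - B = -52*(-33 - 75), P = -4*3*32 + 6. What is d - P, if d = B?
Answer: -5234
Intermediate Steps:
P = -378 (P = -12*32 + 6 = -384 + 6 = -378)
B = -5612 (B = 4 - (-52)*(-33 - 75) = 4 - (-52)*(-108) = 4 - 1*5616 = 4 - 5616 = -5612)
d = -5612
d - P = -5612 - 1*(-378) = -5612 + 378 = -5234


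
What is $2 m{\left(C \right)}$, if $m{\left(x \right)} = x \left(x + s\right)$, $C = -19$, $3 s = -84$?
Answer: $1786$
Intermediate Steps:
$s = -28$ ($s = \frac{1}{3} \left(-84\right) = -28$)
$m{\left(x \right)} = x \left(-28 + x\right)$ ($m{\left(x \right)} = x \left(x - 28\right) = x \left(-28 + x\right)$)
$2 m{\left(C \right)} = 2 \left(- 19 \left(-28 - 19\right)\right) = 2 \left(\left(-19\right) \left(-47\right)\right) = 2 \cdot 893 = 1786$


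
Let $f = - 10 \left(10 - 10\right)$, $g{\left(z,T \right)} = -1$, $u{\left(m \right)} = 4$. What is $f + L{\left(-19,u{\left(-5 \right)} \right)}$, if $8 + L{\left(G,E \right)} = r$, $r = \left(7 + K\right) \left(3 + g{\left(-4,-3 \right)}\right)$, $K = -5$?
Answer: $-4$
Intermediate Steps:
$f = 0$ ($f = \left(-10\right) 0 = 0$)
$r = 4$ ($r = \left(7 - 5\right) \left(3 - 1\right) = 2 \cdot 2 = 4$)
$L{\left(G,E \right)} = -4$ ($L{\left(G,E \right)} = -8 + 4 = -4$)
$f + L{\left(-19,u{\left(-5 \right)} \right)} = 0 - 4 = -4$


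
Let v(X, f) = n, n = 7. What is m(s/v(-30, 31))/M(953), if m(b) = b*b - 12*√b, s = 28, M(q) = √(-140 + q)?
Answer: -8*√813/813 ≈ -0.28057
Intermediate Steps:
v(X, f) = 7
m(b) = b² - 12*√b
m(s/v(-30, 31))/M(953) = ((28/7)² - 12*√(28/7))/(√(-140 + 953)) = ((28*(⅐))² - 12*√(28*(⅐)))/(√813) = (4² - 12*√4)*(√813/813) = (16 - 12*2)*(√813/813) = (16 - 24)*(√813/813) = -8*√813/813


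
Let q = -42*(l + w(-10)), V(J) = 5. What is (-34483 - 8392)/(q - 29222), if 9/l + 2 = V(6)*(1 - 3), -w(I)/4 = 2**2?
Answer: 85750/57037 ≈ 1.5034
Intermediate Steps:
w(I) = -16 (w(I) = -4*2**2 = -4*4 = -16)
l = -3/4 (l = 9/(-2 + 5*(1 - 3)) = 9/(-2 + 5*(-2)) = 9/(-2 - 10) = 9/(-12) = 9*(-1/12) = -3/4 ≈ -0.75000)
q = 1407/2 (q = -42*(-3/4 - 16) = -42*(-67/4) = 1407/2 ≈ 703.50)
(-34483 - 8392)/(q - 29222) = (-34483 - 8392)/(1407/2 - 29222) = -42875/(-57037/2) = -42875*(-2/57037) = 85750/57037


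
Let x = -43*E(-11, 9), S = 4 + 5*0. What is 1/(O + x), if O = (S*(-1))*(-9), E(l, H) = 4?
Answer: -1/136 ≈ -0.0073529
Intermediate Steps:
S = 4 (S = 4 + 0 = 4)
O = 36 (O = (4*(-1))*(-9) = -4*(-9) = 36)
x = -172 (x = -43*4 = -172)
1/(O + x) = 1/(36 - 172) = 1/(-136) = -1/136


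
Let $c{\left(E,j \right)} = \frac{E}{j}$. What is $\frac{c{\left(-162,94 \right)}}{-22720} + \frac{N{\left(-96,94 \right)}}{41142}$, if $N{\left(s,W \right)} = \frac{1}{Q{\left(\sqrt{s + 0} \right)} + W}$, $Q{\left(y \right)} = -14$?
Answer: $\frac{334585}{4393307328} \approx 7.6158 \cdot 10^{-5}$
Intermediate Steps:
$N{\left(s,W \right)} = \frac{1}{-14 + W}$
$\frac{c{\left(-162,94 \right)}}{-22720} + \frac{N{\left(-96,94 \right)}}{41142} = \frac{\left(-162\right) \frac{1}{94}}{-22720} + \frac{1}{\left(-14 + 94\right) 41142} = \left(-162\right) \frac{1}{94} \left(- \frac{1}{22720}\right) + \frac{1}{80} \cdot \frac{1}{41142} = \left(- \frac{81}{47}\right) \left(- \frac{1}{22720}\right) + \frac{1}{80} \cdot \frac{1}{41142} = \frac{81}{1067840} + \frac{1}{3291360} = \frac{334585}{4393307328}$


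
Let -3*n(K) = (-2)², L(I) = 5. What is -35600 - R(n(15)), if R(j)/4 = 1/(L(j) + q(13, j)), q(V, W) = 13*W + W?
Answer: -1459588/41 ≈ -35600.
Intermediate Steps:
q(V, W) = 14*W
n(K) = -4/3 (n(K) = -⅓*(-2)² = -⅓*4 = -4/3)
R(j) = 4/(5 + 14*j)
-35600 - R(n(15)) = -35600 - 4/(5 + 14*(-4/3)) = -35600 - 4/(5 - 56/3) = -35600 - 4/(-41/3) = -35600 - 4*(-3)/41 = -35600 - 1*(-12/41) = -35600 + 12/41 = -1459588/41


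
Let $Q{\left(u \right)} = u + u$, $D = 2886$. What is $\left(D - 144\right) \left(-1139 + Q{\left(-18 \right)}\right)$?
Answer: $-3221850$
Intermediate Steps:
$Q{\left(u \right)} = 2 u$
$\left(D - 144\right) \left(-1139 + Q{\left(-18 \right)}\right) = \left(2886 - 144\right) \left(-1139 + 2 \left(-18\right)\right) = 2742 \left(-1139 - 36\right) = 2742 \left(-1175\right) = -3221850$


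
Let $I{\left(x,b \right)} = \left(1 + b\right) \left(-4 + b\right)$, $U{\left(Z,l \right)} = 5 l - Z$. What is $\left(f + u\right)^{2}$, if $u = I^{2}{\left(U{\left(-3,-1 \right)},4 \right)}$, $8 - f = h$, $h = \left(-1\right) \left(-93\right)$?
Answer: $7225$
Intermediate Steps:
$U{\left(Z,l \right)} = - Z + 5 l$
$h = 93$
$f = -85$ ($f = 8 - 93 = -85$)
$u = 0$ ($u = \left(-4 + 4^{2} - 12\right)^{2} = \left(-4 + 16 - 12\right)^{2} = 0^{2} = 0$)
$\left(f + u\right)^{2} = \left(-85 + 0\right)^{2} = \left(-85\right)^{2} = 7225$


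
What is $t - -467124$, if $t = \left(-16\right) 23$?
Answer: $466756$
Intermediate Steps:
$t = -368$
$t - -467124 = -368 - -467124 = -368 + 467124 = 466756$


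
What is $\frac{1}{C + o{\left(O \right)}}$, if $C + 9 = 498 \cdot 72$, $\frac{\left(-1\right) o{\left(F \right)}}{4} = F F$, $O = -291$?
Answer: $- \frac{1}{302877} \approx -3.3017 \cdot 10^{-6}$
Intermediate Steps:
$o{\left(F \right)} = - 4 F^{2}$ ($o{\left(F \right)} = - 4 F F = - 4 F^{2}$)
$C = 35847$ ($C = -9 + 498 \cdot 72 = -9 + 35856 = 35847$)
$\frac{1}{C + o{\left(O \right)}} = \frac{1}{35847 - 4 \left(-291\right)^{2}} = \frac{1}{35847 - 338724} = \frac{1}{-302877} = - \frac{1}{302877}$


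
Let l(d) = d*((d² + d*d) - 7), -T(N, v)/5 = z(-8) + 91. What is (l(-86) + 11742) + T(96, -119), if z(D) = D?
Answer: -1260183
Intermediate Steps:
T(N, v) = -415 (T(N, v) = -5*(-8 + 91) = -5*83 = -415)
l(d) = d*(-7 + 2*d²) (l(d) = d*((d² + d²) - 7) = d*(2*d² - 7) = d*(-7 + 2*d²))
(l(-86) + 11742) + T(96, -119) = (-86*(-7 + 2*(-86)²) + 11742) - 415 = (-86*(-7 + 2*7396) + 11742) - 415 = (-86*(-7 + 14792) + 11742) - 415 = (-86*14785 + 11742) - 415 = (-1271510 + 11742) - 415 = -1259768 - 415 = -1260183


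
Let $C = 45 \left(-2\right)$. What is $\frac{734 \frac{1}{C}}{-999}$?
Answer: $\frac{367}{44955} \approx 0.0081637$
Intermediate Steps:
$C = -90$
$\frac{734 \frac{1}{C}}{-999} = \frac{734 \frac{1}{-90}}{-999} = 734 \left(- \frac{1}{90}\right) \left(- \frac{1}{999}\right) = \left(- \frac{367}{45}\right) \left(- \frac{1}{999}\right) = \frac{367}{44955}$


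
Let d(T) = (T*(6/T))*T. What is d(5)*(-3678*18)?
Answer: -1986120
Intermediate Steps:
d(T) = 6*T
d(5)*(-3678*18) = (6*5)*(-3678*18) = 30*(-66204) = -1986120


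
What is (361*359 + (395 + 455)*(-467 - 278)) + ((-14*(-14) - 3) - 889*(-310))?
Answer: -227868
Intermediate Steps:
(361*359 + (395 + 455)*(-467 - 278)) + ((-14*(-14) - 3) - 889*(-310)) = (129599 + 850*(-745)) + ((196 - 3) + 275590) = (129599 - 633250) + (193 + 275590) = -503651 + 275783 = -227868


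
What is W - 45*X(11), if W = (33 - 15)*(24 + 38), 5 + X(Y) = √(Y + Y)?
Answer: 1341 - 45*√22 ≈ 1129.9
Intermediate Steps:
X(Y) = -5 + √2*√Y (X(Y) = -5 + √(Y + Y) = -5 + √(2*Y) = -5 + √2*√Y)
W = 1116 (W = 18*62 = 1116)
W - 45*X(11) = 1116 - 45*(-5 + √2*√11) = 1116 - 45*(-5 + √22) = 1116 + (225 - 45*√22) = 1341 - 45*√22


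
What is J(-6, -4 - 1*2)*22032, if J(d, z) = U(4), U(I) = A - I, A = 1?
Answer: -66096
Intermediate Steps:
U(I) = 1 - I
J(d, z) = -3 (J(d, z) = 1 - 1*4 = 1 - 4 = -3)
J(-6, -4 - 1*2)*22032 = -3*22032 = -66096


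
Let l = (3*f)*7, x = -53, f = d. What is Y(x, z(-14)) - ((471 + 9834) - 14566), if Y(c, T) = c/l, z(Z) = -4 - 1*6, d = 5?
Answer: 447352/105 ≈ 4260.5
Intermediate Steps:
f = 5
z(Z) = -10 (z(Z) = -4 - 6 = -10)
l = 105 (l = (3*5)*7 = 15*7 = 105)
Y(c, T) = c/105
Y(x, z(-14)) - ((471 + 9834) - 14566) = (1/105)*(-53) - ((471 + 9834) - 14566) = -53/105 - (10305 - 14566) = -53/105 - 1*(-4261) = -53/105 + 4261 = 447352/105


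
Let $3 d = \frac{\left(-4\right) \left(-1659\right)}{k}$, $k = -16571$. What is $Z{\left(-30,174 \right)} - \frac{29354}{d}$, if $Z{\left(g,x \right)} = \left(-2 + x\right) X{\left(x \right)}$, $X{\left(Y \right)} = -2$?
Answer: $\frac{242832103}{1106} \approx 2.1956 \cdot 10^{5}$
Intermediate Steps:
$d = - \frac{2212}{16571}$ ($d = \frac{\left(-4\right) \left(-1659\right) \frac{1}{-16571}}{3} = \frac{6636 \left(- \frac{1}{16571}\right)}{3} = \frac{1}{3} \left(- \frac{6636}{16571}\right) = - \frac{2212}{16571} \approx -0.13349$)
$Z{\left(g,x \right)} = 4 - 2 x$ ($Z{\left(g,x \right)} = \left(-2 + x\right) \left(-2\right) = 4 - 2 x$)
$Z{\left(-30,174 \right)} - \frac{29354}{d} = \left(4 - 348\right) - \frac{29354}{- \frac{2212}{16571}} = \left(4 - 348\right) - - \frac{243212567}{1106} = -344 + \frac{243212567}{1106} = \frac{242832103}{1106}$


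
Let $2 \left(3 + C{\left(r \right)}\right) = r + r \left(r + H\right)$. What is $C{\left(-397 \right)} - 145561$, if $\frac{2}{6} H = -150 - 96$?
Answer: $79535$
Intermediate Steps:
$H = -738$ ($H = 3 \left(-150 - 96\right) = 3 \left(-246\right) = -738$)
$C{\left(r \right)} = -3 + \frac{r}{2} + \frac{r \left(-738 + r\right)}{2}$ ($C{\left(r \right)} = -3 + \frac{r + r \left(r - 738\right)}{2} = -3 + \frac{r + r \left(-738 + r\right)}{2} = -3 + \left(\frac{r}{2} + \frac{r \left(-738 + r\right)}{2}\right) = -3 + \frac{r}{2} + \frac{r \left(-738 + r\right)}{2}$)
$C{\left(-397 \right)} - 145561 = \left(-3 + \frac{\left(-397\right)^{2}}{2} - - \frac{292589}{2}\right) - 145561 = \left(-3 + \frac{1}{2} \cdot 157609 + \frac{292589}{2}\right) - 145561 = \left(-3 + \frac{157609}{2} + \frac{292589}{2}\right) - 145561 = 225096 - 145561 = 79535$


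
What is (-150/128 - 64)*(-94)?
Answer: 196037/32 ≈ 6126.2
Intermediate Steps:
(-150/128 - 64)*(-94) = (-150*1/128 - 64)*(-94) = (-75/64 - 64)*(-94) = -4171/64*(-94) = 196037/32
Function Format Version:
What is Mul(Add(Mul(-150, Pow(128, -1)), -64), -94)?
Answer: Rational(196037, 32) ≈ 6126.2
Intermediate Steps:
Mul(Add(Mul(-150, Pow(128, -1)), -64), -94) = Mul(Add(Mul(-150, Rational(1, 128)), -64), -94) = Mul(Add(Rational(-75, 64), -64), -94) = Mul(Rational(-4171, 64), -94) = Rational(196037, 32)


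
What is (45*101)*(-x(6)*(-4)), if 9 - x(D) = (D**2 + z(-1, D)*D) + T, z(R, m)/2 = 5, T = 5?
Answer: -1672560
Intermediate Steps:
z(R, m) = 10 (z(R, m) = 2*5 = 10)
x(D) = 4 - D**2 - 10*D (x(D) = 9 - ((D**2 + 10*D) + 5) = 9 - (5 + D**2 + 10*D) = 9 + (-5 - D**2 - 10*D) = 4 - D**2 - 10*D)
(45*101)*(-x(6)*(-4)) = (45*101)*(-(4 - 1*6**2 - 10*6)*(-4)) = 4545*(-(4 - 1*36 - 60)*(-4)) = 4545*(-(4 - 36 - 60)*(-4)) = 4545*(-1*(-92)*(-4)) = 4545*(92*(-4)) = 4545*(-368) = -1672560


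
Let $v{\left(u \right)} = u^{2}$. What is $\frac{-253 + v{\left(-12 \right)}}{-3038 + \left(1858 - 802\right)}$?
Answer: $\frac{109}{1982} \approx 0.054995$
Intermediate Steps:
$\frac{-253 + v{\left(-12 \right)}}{-3038 + \left(1858 - 802\right)} = \frac{-253 + \left(-12\right)^{2}}{-3038 + \left(1858 - 802\right)} = \frac{-253 + 144}{-3038 + \left(1858 - 802\right)} = - \frac{109}{-3038 + 1056} = - \frac{109}{-1982} = \left(-109\right) \left(- \frac{1}{1982}\right) = \frac{109}{1982}$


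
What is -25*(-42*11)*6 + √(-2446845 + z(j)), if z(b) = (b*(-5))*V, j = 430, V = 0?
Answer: 69300 + I*√2446845 ≈ 69300.0 + 1564.2*I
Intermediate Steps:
z(b) = 0 (z(b) = (b*(-5))*0 = -5*b*0 = 0)
-25*(-42*11)*6 + √(-2446845 + z(j)) = -25*(-42*11)*6 + √(-2446845 + 0) = -(-11550)*6 + √(-2446845) = -25*(-2772) + I*√2446845 = 69300 + I*√2446845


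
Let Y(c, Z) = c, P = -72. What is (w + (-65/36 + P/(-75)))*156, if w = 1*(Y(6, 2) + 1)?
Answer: 72007/75 ≈ 960.09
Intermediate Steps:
w = 7 (w = 1*(6 + 1) = 1*7 = 7)
(w + (-65/36 + P/(-75)))*156 = (7 + (-65/36 - 72/(-75)))*156 = (7 + (-65*1/36 - 72*(-1/75)))*156 = (7 + (-65/36 + 24/25))*156 = (7 - 761/900)*156 = (5539/900)*156 = 72007/75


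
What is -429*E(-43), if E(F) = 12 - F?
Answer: -23595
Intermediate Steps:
-429*E(-43) = -429*(12 - 1*(-43)) = -429*(12 + 43) = -429*55 = -23595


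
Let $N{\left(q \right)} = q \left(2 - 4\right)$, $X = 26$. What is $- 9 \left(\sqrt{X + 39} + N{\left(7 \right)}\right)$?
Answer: $126 - 9 \sqrt{65} \approx 53.44$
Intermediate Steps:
$N{\left(q \right)} = - 2 q$ ($N{\left(q \right)} = q \left(-2\right) = - 2 q$)
$- 9 \left(\sqrt{X + 39} + N{\left(7 \right)}\right) = - 9 \left(\sqrt{26 + 39} - 14\right) = - 9 \left(\sqrt{65} - 14\right) = - 9 \left(-14 + \sqrt{65}\right) = 126 - 9 \sqrt{65}$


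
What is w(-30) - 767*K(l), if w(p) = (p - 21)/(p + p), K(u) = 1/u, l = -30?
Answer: 317/12 ≈ 26.417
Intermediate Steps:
w(p) = (-21 + p)/(2*p) (w(p) = (-21 + p)/((2*p)) = (-21 + p)*(1/(2*p)) = (-21 + p)/(2*p))
w(-30) - 767*K(l) = (½)*(-21 - 30)/(-30) - 767/(-30) = (½)*(-1/30)*(-51) - 767*(-1/30) = 17/20 + 767/30 = 317/12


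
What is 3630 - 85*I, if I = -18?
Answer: 5160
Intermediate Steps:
3630 - 85*I = 3630 - 85*(-18) = 3630 - 1*(-1530) = 3630 + 1530 = 5160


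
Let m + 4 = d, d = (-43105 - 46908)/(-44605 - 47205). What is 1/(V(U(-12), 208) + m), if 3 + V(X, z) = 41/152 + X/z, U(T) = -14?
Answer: -22677070/131915779 ≈ -0.17191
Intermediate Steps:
d = 90013/91810 (d = -90013/(-91810) = -90013*(-1/91810) = 90013/91810 ≈ 0.98043)
V(X, z) = -415/152 + X/z (V(X, z) = -3 + (41/152 + X/z) = -415/152 + X/z)
m = -277227/91810 (m = -4 + 90013/91810 = -277227/91810 ≈ -3.0196)
1/(V(U(-12), 208) + m) = 1/((-415/152 - 14/208) - 277227/91810) = 1/((-415/152 - 14*1/208) - 277227/91810) = 1/((-415/152 - 7/104) - 277227/91810) = 1/(-691/247 - 277227/91810) = 1/(-131915779/22677070) = -22677070/131915779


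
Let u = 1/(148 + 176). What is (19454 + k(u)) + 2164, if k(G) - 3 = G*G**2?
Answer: 735378295105/34012224 ≈ 21621.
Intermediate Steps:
u = 1/324 ≈ 0.0030864
k(G) = 3 + G**3 (k(G) = 3 + G*G**2 = 3 + G**3)
(19454 + k(u)) + 2164 = (19454 + (3 + (1/324)**3)) + 2164 = (19454 + (3 + 1/34012224)) + 2164 = (19454 + 102036673/34012224) + 2164 = 661775842369/34012224 + 2164 = 735378295105/34012224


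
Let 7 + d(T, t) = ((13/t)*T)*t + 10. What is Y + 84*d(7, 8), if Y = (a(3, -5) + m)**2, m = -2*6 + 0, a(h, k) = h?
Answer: 7977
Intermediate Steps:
d(T, t) = 3 + 13*T (d(T, t) = -7 + (((13/t)*T)*t + 10) = -7 + ((13*T/t)*t + 10) = -7 + (13*T + 10) = -7 + (10 + 13*T) = 3 + 13*T)
m = -12 (m = -12 + 0 = -12)
Y = 81 (Y = (3 - 12)**2 = (-9)**2 = 81)
Y + 84*d(7, 8) = 81 + 84*(3 + 13*7) = 81 + 84*(3 + 91) = 81 + 84*94 = 81 + 7896 = 7977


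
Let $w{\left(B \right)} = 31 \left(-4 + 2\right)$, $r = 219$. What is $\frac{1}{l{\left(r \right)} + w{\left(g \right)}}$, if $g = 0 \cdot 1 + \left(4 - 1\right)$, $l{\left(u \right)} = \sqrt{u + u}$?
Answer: $- \frac{31}{1703} - \frac{\sqrt{438}}{3406} \approx -0.024348$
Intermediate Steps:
$l{\left(u \right)} = \sqrt{2} \sqrt{u}$ ($l{\left(u \right)} = \sqrt{2 u} = \sqrt{2} \sqrt{u}$)
$g = 3$ ($g = 0 + 3 = 3$)
$w{\left(B \right)} = -62$ ($w{\left(B \right)} = 31 \left(-2\right) = -62$)
$\frac{1}{l{\left(r \right)} + w{\left(g \right)}} = \frac{1}{\sqrt{2} \sqrt{219} - 62} = \frac{1}{\sqrt{438} - 62} = \frac{1}{-62 + \sqrt{438}}$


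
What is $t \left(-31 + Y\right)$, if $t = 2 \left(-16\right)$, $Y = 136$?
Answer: $-3360$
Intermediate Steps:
$t = -32$
$t \left(-31 + Y\right) = - 32 \left(-31 + 136\right) = \left(-32\right) 105 = -3360$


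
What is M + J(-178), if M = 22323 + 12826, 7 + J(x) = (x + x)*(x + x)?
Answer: 161878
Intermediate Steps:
J(x) = -7 + 4*x**2 (J(x) = -7 + (x + x)*(x + x) = -7 + (2*x)*(2*x) = -7 + 4*x**2)
M = 35149
M + J(-178) = 35149 + (-7 + 4*(-178)**2) = 35149 + (-7 + 4*31684) = 35149 + (-7 + 126736) = 35149 + 126729 = 161878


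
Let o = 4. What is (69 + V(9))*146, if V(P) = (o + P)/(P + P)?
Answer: 91615/9 ≈ 10179.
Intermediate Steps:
V(P) = (4 + P)/(2*P) (V(P) = (4 + P)/(P + P) = (4 + P)/((2*P)) = (4 + P)*(1/(2*P)) = (4 + P)/(2*P))
(69 + V(9))*146 = (69 + (½)*(4 + 9)/9)*146 = (69 + (½)*(⅑)*13)*146 = (69 + 13/18)*146 = (1255/18)*146 = 91615/9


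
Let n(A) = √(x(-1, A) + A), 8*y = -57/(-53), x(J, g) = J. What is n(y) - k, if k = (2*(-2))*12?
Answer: 48 + I*√38902/212 ≈ 48.0 + 0.93036*I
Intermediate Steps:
y = 57/424 (y = (-57/(-53))/8 = (-57*(-1/53))/8 = (⅛)*(57/53) = 57/424 ≈ 0.13443)
n(A) = √(-1 + A)
k = -48 (k = -4*12 = -48)
n(y) - k = √(-1 + 57/424) - 1*(-48) = √(-367/424) + 48 = I*√38902/212 + 48 = 48 + I*√38902/212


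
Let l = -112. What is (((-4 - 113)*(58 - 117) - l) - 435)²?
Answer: 43296400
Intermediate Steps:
(((-4 - 113)*(58 - 117) - l) - 435)² = (((-4 - 113)*(58 - 117) - 1*(-112)) - 435)² = ((-117*(-59) + 112) - 435)² = ((6903 + 112) - 435)² = (7015 - 435)² = 6580² = 43296400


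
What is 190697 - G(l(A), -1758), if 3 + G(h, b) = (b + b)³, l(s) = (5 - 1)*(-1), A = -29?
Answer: 43465882796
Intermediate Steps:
l(s) = -4 (l(s) = 4*(-1) = -4)
G(h, b) = -3 + 8*b³ (G(h, b) = -3 + (b + b)³ = -3 + (2*b)³ = -3 + 8*b³)
190697 - G(l(A), -1758) = 190697 - (-3 + 8*(-1758)³) = 190697 - (-3 + 8*(-5433211512)) = 190697 - (-3 - 43465692096) = 190697 - 1*(-43465692099) = 190697 + 43465692099 = 43465882796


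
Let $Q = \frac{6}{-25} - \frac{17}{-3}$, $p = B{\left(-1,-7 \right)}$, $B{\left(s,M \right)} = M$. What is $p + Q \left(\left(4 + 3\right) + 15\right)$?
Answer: $\frac{8429}{75} \approx 112.39$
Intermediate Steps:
$p = -7$
$Q = \frac{407}{75}$ ($Q = 6 \left(- \frac{1}{25}\right) - - \frac{17}{3} = - \frac{6}{25} + \frac{17}{3} = \frac{407}{75} \approx 5.4267$)
$p + Q \left(\left(4 + 3\right) + 15\right) = -7 + \frac{407 \left(\left(4 + 3\right) + 15\right)}{75} = -7 + \frac{407 \left(7 + 15\right)}{75} = -7 + \frac{407}{75} \cdot 22 = -7 + \frac{8954}{75} = \frac{8429}{75}$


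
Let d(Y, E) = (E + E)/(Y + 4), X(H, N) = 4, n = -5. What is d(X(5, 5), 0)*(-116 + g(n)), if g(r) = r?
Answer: 0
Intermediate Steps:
d(Y, E) = 2*E/(4 + Y) (d(Y, E) = (2*E)/(4 + Y) = 2*E/(4 + Y))
d(X(5, 5), 0)*(-116 + g(n)) = (2*0/(4 + 4))*(-116 - 5) = (2*0/8)*(-121) = (2*0*(⅛))*(-121) = 0*(-121) = 0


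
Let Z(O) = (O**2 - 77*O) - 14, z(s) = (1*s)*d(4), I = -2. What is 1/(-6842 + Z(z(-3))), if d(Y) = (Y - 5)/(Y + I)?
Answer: -4/27877 ≈ -0.00014349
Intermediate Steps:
d(Y) = (-5 + Y)/(-2 + Y) (d(Y) = (Y - 5)/(Y - 2) = (-5 + Y)/(-2 + Y))
z(s) = -s/2 (z(s) = (1*s)*((-5 + 4)/(-2 + 4)) = s*(-1/2) = -s/2)
Z(O) = -14 + O**2 - 77*O
1/(-6842 + Z(z(-3))) = 1/(-6842 + (-14 + (-1/2*(-3))**2 - (-77)*(-3)/2)) = 1/(-6842 + (-14 + (3/2)**2 - 77*3/2)) = 1/(-6842 + (-14 + 9/4 - 231/2)) = 1/(-6842 - 509/4) = 1/(-27877/4) = -4/27877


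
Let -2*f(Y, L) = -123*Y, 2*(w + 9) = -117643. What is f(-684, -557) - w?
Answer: 33529/2 ≈ 16765.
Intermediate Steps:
w = -117661/2 (w = -9 + (1/2)*(-117643) = -9 - 117643/2 = -117661/2 ≈ -58831.)
f(Y, L) = 123*Y/2 (f(Y, L) = -(-123)*Y/2 = 123*Y/2)
f(-684, -557) - w = (123/2)*(-684) - 1*(-117661/2) = -42066 + 117661/2 = 33529/2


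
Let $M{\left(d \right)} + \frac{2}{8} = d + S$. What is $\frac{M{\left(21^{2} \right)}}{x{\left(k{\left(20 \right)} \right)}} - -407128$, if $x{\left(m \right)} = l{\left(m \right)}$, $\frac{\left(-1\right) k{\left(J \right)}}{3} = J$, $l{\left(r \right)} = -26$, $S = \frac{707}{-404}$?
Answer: $\frac{10584889}{26} \approx 4.0711 \cdot 10^{5}$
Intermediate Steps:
$S = - \frac{7}{4}$ ($S = 707 \left(- \frac{1}{404}\right) = - \frac{7}{4} \approx -1.75$)
$k{\left(J \right)} = - 3 J$
$x{\left(m \right)} = -26$
$M{\left(d \right)} = -2 + d$ ($M{\left(d \right)} = - \frac{1}{4} + \left(d - \frac{7}{4}\right) = - \frac{1}{4} + \left(- \frac{7}{4} + d\right) = -2 + d$)
$\frac{M{\left(21^{2} \right)}}{x{\left(k{\left(20 \right)} \right)}} - -407128 = \frac{-2 + 21^{2}}{-26} - -407128 = \left(-2 + 441\right) \left(- \frac{1}{26}\right) + 407128 = 439 \left(- \frac{1}{26}\right) + 407128 = - \frac{439}{26} + 407128 = \frac{10584889}{26}$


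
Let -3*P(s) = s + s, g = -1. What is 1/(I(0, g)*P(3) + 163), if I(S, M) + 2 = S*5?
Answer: 1/167 ≈ 0.0059880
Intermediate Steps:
P(s) = -2*s/3 (P(s) = -(s + s)/3 = -2*s/3)
I(S, M) = -2 + 5*S (I(S, M) = -2 + S*5 = -2 + 5*S)
1/(I(0, g)*P(3) + 163) = 1/((-2 + 5*0)*(-⅔*3) + 163) = 1/((-2 + 0)*(-2) + 163) = 1/(-2*(-2) + 163) = 1/(4 + 163) = 1/167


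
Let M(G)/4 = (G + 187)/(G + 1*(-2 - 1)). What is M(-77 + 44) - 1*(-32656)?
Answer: 293750/9 ≈ 32639.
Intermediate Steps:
M(G) = 4*(187 + G)/(-3 + G) (M(G) = 4*((G + 187)/(G + 1*(-2 - 1))) = 4*((187 + G)/(G + 1*(-3))) = 4*((187 + G)/(G - 3)) = 4*((187 + G)/(-3 + G)) = 4*(187 + G)/(-3 + G))
M(-77 + 44) - 1*(-32656) = 4*(187 + (-77 + 44))/(-3 + (-77 + 44)) - 1*(-32656) = 4*(187 - 33)/(-3 - 33) + 32656 = 4*154/(-36) + 32656 = 4*(-1/36)*154 + 32656 = -154/9 + 32656 = 293750/9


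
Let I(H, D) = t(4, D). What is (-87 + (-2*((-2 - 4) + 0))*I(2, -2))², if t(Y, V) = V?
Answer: 12321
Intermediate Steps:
I(H, D) = D
(-87 + (-2*((-2 - 4) + 0))*I(2, -2))² = (-87 - 2*((-2 - 4) + 0)*(-2))² = (-87 - 2*(-6 + 0)*(-2))² = (-87 - 2*(-6)*(-2))² = (-87 + 12*(-2))² = (-87 - 24)² = (-111)² = 12321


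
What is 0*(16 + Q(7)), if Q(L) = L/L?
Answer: 0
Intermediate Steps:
Q(L) = 1
0*(16 + Q(7)) = 0*(16 + 1) = 0*17 = 0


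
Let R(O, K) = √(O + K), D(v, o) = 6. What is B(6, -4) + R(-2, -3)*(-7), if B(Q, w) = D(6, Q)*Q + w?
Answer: 32 - 7*I*√5 ≈ 32.0 - 15.652*I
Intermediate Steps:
R(O, K) = √(K + O)
B(Q, w) = w + 6*Q (B(Q, w) = 6*Q + w = w + 6*Q)
B(6, -4) + R(-2, -3)*(-7) = (-4 + 6*6) + √(-3 - 2)*(-7) = (-4 + 36) + √(-5)*(-7) = 32 + (I*√5)*(-7) = 32 - 7*I*√5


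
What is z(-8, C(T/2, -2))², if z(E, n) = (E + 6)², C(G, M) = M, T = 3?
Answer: 16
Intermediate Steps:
z(E, n) = (6 + E)²
z(-8, C(T/2, -2))² = ((6 - 8)²)² = ((-2)²)² = 4² = 16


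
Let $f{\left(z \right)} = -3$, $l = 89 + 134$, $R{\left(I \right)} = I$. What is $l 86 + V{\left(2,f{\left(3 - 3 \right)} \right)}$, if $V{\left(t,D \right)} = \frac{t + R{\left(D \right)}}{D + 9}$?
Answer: $\frac{115067}{6} \approx 19178.0$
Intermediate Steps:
$l = 223$
$V{\left(t,D \right)} = \frac{D + t}{9 + D}$ ($V{\left(t,D \right)} = \frac{t + D}{D + 9} = \frac{D + t}{9 + D}$)
$l 86 + V{\left(2,f{\left(3 - 3 \right)} \right)} = 223 \cdot 86 + \frac{-3 + 2}{9 - 3} = 19178 + \frac{1}{6} \left(-1\right) = 19178 - \frac{1}{6} = \frac{115067}{6}$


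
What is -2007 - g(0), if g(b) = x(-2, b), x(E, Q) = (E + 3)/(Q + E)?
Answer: -4013/2 ≈ -2006.5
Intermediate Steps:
x(E, Q) = (3 + E)/(E + Q)
g(b) = 1/(-2 + b) (g(b) = (3 - 2)/(-2 + b) = 1/(-2 + b))
-2007 - g(0) = -2007 - 1/(-2 + 0) = -2007 - 1/(-2) = -2007 - 1*(-½) = -2007 + ½ = -4013/2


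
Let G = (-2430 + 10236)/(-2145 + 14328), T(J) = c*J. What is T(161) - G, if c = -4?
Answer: -2617886/4061 ≈ -644.64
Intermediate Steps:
T(J) = -4*J
G = 2602/4061 (G = 7806/12183 = 7806*(1/12183) = 2602/4061 ≈ 0.64073)
T(161) - G = -4*161 - 1*2602/4061 = -644 - 2602/4061 = -2617886/4061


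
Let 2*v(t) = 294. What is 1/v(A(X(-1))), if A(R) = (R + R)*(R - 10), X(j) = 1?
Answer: 1/147 ≈ 0.0068027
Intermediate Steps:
A(R) = 2*R*(-10 + R) (A(R) = (2*R)*(-10 + R) = 2*R*(-10 + R))
v(t) = 147 (v(t) = (½)*294 = 147)
1/v(A(X(-1))) = 1/147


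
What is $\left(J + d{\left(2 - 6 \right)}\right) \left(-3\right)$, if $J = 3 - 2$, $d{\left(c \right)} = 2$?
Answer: $-9$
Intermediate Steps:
$J = 1$ ($J = 3 - 2 = 1$)
$\left(J + d{\left(2 - 6 \right)}\right) \left(-3\right) = \left(1 + 2\right) \left(-3\right) = 3 \left(-3\right) = -9$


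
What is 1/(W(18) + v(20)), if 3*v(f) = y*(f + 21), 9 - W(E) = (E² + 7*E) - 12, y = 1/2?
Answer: -6/2533 ≈ -0.0023687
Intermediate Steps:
y = ½ (y = 1*(½) = ½ ≈ 0.50000)
W(E) = 21 - E² - 7*E (W(E) = 9 - ((E² + 7*E) - 12) = 9 - (-12 + E² + 7*E) = 9 + (12 - E² - 7*E) = 21 - E² - 7*E)
v(f) = 7/2 + f/6 (v(f) = ((f + 21)/2)/3 = ((21 + f)/2)/3 = (21/2 + f/2)/3 = 7/2 + f/6)
1/(W(18) + v(20)) = 1/((21 - 1*18² - 7*18) + (7/2 + (⅙)*20)) = 1/((21 - 1*324 - 126) + (7/2 + 10/3)) = 1/((21 - 324 - 126) + 41/6) = 1/(-429 + 41/6) = 1/(-2533/6) = -6/2533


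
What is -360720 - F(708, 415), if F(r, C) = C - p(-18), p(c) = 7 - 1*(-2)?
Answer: -361126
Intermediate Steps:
p(c) = 9 (p(c) = 7 + 2 = 9)
F(r, C) = -9 + C (F(r, C) = C - 1*9 = C - 9 = -9 + C)
-360720 - F(708, 415) = -360720 - (-9 + 415) = -360720 - 1*406 = -360720 - 406 = -361126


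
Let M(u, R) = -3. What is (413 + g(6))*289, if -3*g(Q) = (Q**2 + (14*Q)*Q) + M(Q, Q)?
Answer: 67626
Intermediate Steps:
g(Q) = 1 - 5*Q**2 (g(Q) = -((Q**2 + (14*Q)*Q) - 3)/3 = -((Q**2 + 14*Q**2) - 3)/3 = -(15*Q**2 - 3)/3 = -(-3 + 15*Q**2)/3 = 1 - 5*Q**2)
(413 + g(6))*289 = (413 + (1 - 5*6**2))*289 = (413 + (1 - 5*36))*289 = (413 + (1 - 180))*289 = (413 - 179)*289 = 234*289 = 67626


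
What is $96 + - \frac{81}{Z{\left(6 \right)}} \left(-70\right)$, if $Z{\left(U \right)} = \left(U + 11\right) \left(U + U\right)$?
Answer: $\frac{4209}{34} \approx 123.79$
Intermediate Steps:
$Z{\left(U \right)} = 2 U \left(11 + U\right)$ ($Z{\left(U \right)} = \left(11 + U\right) 2 U = 2 U \left(11 + U\right)$)
$96 + - \frac{81}{Z{\left(6 \right)}} \left(-70\right) = 96 + - \frac{81}{2 \cdot 6 \left(11 + 6\right)} \left(-70\right) = 96 + - \frac{81}{2 \cdot 6 \cdot 17} \left(-70\right) = 96 + - \frac{81}{204} \left(-70\right) = 96 + \left(-81\right) \frac{1}{204} \left(-70\right) = 96 - - \frac{945}{34} = 96 + \frac{945}{34} = \frac{4209}{34}$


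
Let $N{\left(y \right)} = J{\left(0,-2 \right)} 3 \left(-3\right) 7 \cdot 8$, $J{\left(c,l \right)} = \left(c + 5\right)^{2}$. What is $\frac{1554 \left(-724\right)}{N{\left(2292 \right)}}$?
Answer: $\frac{6697}{75} \approx 89.293$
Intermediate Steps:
$J{\left(c,l \right)} = \left(5 + c\right)^{2}$
$N{\left(y \right)} = -12600$ ($N{\left(y \right)} = \left(5 + 0\right)^{2} \cdot 3 \left(-3\right) 7 \cdot 8 = 5^{2} \cdot 3 \left(-3\right) 7 \cdot 8 = 25 \cdot 3 \left(-3\right) 7 \cdot 8 = 75 \left(-3\right) 7 \cdot 8 = \left(-225\right) 7 \cdot 8 = \left(-1575\right) 8 = -12600$)
$\frac{1554 \left(-724\right)}{N{\left(2292 \right)}} = \frac{1554 \left(-724\right)}{-12600} = \left(-1125096\right) \left(- \frac{1}{12600}\right) = \frac{6697}{75}$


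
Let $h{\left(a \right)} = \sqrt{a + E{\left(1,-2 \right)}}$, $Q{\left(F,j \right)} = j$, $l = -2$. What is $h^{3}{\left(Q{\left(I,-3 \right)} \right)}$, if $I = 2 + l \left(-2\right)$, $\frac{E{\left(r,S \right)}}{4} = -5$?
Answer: $- 23 i \sqrt{23} \approx - 110.3 i$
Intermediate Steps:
$E{\left(r,S \right)} = -20$ ($E{\left(r,S \right)} = 4 \left(-5\right) = -20$)
$I = 6$ ($I = 2 - -4 = 2 + 4 = 6$)
$h{\left(a \right)} = \sqrt{-20 + a}$ ($h{\left(a \right)} = \sqrt{a - 20} = \sqrt{-20 + a}$)
$h^{3}{\left(Q{\left(I,-3 \right)} \right)} = \left(\sqrt{-20 - 3}\right)^{3} = \left(\sqrt{-23}\right)^{3} = \left(i \sqrt{23}\right)^{3} = - 23 i \sqrt{23}$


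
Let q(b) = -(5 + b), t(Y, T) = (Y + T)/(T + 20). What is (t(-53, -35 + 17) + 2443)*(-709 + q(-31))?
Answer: -3288645/2 ≈ -1.6443e+6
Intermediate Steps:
t(Y, T) = (T + Y)/(20 + T)
q(b) = -5 - b
(t(-53, -35 + 17) + 2443)*(-709 + q(-31)) = (((-35 + 17) - 53)/(20 + (-35 + 17)) + 2443)*(-709 + (-5 - 1*(-31))) = ((-18 - 53)/(20 - 18) + 2443)*(-709 + (-5 + 31)) = (-71/2 + 2443)*(-709 + 26) = ((½)*(-71) + 2443)*(-683) = (-71/2 + 2443)*(-683) = (4815/2)*(-683) = -3288645/2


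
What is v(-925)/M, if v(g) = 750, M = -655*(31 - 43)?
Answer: 25/262 ≈ 0.095420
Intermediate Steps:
M = 7860 (M = -655*(-12) = 7860)
v(-925)/M = 750/7860 = 750*(1/7860) = 25/262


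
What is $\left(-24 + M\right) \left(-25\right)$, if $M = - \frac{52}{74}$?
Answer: $\frac{22850}{37} \approx 617.57$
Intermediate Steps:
$M = - \frac{26}{37}$ ($M = \left(-52\right) \frac{1}{74} = - \frac{26}{37} \approx -0.7027$)
$\left(-24 + M\right) \left(-25\right) = \left(-24 - \frac{26}{37}\right) \left(-25\right) = \left(- \frac{914}{37}\right) \left(-25\right) = \frac{22850}{37}$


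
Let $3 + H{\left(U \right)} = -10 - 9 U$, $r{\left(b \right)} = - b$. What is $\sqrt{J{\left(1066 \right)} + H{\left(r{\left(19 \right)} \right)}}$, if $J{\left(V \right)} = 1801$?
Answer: $\sqrt{1959} \approx 44.261$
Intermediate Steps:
$H{\left(U \right)} = -13 - 9 U$ ($H{\left(U \right)} = -3 - \left(10 + 9 U\right) = -13 - 9 U$)
$\sqrt{J{\left(1066 \right)} + H{\left(r{\left(19 \right)} \right)}} = \sqrt{1801 - \left(13 + 9 \left(\left(-1\right) 19\right)\right)} = \sqrt{1801 - -158} = \sqrt{1801 + \left(-13 + 171\right)} = \sqrt{1801 + 158} = \sqrt{1959}$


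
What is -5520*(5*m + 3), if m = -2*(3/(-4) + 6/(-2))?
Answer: -223560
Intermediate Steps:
m = 15/2 (m = -2*(3*(-¼) + 6*(-½)) = -2*(-¾ - 3) = -2*(-15/4) = 15/2 ≈ 7.5000)
-5520*(5*m + 3) = -5520*(5*(15/2) + 3) = -5520*(75/2 + 3) = -5520*81/2 = -223560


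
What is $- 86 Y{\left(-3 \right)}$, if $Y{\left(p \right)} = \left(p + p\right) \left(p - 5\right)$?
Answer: $-4128$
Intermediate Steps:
$Y{\left(p \right)} = 2 p \left(-5 + p\right)$
$- 86 Y{\left(-3 \right)} = - 86 \cdot 2 \left(-3\right) \left(-5 - 3\right) = - 86 \cdot 2 \left(-3\right) \left(-8\right) = \left(-86\right) 48 = -4128$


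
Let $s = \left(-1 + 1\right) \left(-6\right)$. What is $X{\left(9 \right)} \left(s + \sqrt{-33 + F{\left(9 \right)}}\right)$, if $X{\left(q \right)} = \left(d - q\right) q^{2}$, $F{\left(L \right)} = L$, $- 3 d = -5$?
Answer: $- 1188 i \sqrt{6} \approx - 2910.0 i$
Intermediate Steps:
$d = \frac{5}{3}$ ($d = \left(- \frac{1}{3}\right) \left(-5\right) = \frac{5}{3} \approx 1.6667$)
$s = 0$ ($s = 0 \left(-6\right) = 0$)
$X{\left(q \right)} = q^{2} \left(\frac{5}{3} - q\right)$ ($X{\left(q \right)} = \left(\frac{5}{3} - q\right) q^{2} = q^{2} \left(\frac{5}{3} - q\right)$)
$X{\left(9 \right)} \left(s + \sqrt{-33 + F{\left(9 \right)}}\right) = 9^{2} \left(\frac{5}{3} - 9\right) \left(0 + \sqrt{-33 + 9}\right) = 81 \left(\frac{5}{3} - 9\right) \left(0 + \sqrt{-24}\right) = 81 \left(- \frac{22}{3}\right) \left(0 + 2 i \sqrt{6}\right) = - 594 \cdot 2 i \sqrt{6} = - 1188 i \sqrt{6}$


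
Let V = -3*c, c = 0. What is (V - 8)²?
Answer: 64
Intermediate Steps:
V = 0 (V = -3*0 = 0)
(V - 8)² = (0 - 8)² = (-8)² = 64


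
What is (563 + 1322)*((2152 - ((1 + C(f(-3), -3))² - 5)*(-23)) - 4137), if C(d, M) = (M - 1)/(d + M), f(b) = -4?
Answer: -188720545/49 ≈ -3.8514e+6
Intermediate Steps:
C(d, M) = (-1 + M)/(M + d)
(563 + 1322)*((2152 - ((1 + C(f(-3), -3))² - 5)*(-23)) - 4137) = (563 + 1322)*((2152 - ((1 + (-1 - 3)/(-3 - 4))² - 5)*(-23)) - 4137) = 1885*((2152 - ((1 - 4/(-7))² - 5)*(-23)) - 4137) = 1885*((2152 - ((1 - ⅐*(-4))² - 5)*(-23)) - 4137) = 1885*((2152 - ((1 + 4/7)² - 5)*(-23)) - 4137) = 1885*((2152 - ((11/7)² - 5)*(-23)) - 4137) = 1885*((2152 - (121/49 - 5)*(-23)) - 4137) = 1885*((2152 - (-124)*(-23)/49) - 4137) = 1885*((2152 - 1*2852/49) - 4137) = 1885*((2152 - 2852/49) - 4137) = 1885*(102596/49 - 4137) = 1885*(-100117/49) = -188720545/49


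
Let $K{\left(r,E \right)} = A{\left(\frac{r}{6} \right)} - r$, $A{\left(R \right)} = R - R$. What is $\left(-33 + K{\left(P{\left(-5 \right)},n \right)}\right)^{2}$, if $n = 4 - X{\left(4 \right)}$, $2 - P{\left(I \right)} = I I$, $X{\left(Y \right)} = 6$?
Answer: $100$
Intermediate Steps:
$P{\left(I \right)} = 2 - I^{2}$ ($P{\left(I \right)} = 2 - I I = 2 - I^{2}$)
$n = -2$ ($n = 4 - 6 = -2$)
$A{\left(R \right)} = 0$
$K{\left(r,E \right)} = - r$ ($K{\left(r,E \right)} = 0 - r = - r$)
$\left(-33 + K{\left(P{\left(-5 \right)},n \right)}\right)^{2} = \left(-33 - \left(2 - \left(-5\right)^{2}\right)\right)^{2} = \left(-33 - \left(2 - 25\right)\right)^{2} = \left(-33 - -23\right)^{2} = \left(-33 + 23\right)^{2} = \left(-10\right)^{2} = 100$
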